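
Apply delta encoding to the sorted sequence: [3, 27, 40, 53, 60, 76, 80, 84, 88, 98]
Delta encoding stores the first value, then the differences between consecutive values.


First value: 3
Deltas:
  27 - 3 = 24
  40 - 27 = 13
  53 - 40 = 13
  60 - 53 = 7
  76 - 60 = 16
  80 - 76 = 4
  84 - 80 = 4
  88 - 84 = 4
  98 - 88 = 10


Delta encoded: [3, 24, 13, 13, 7, 16, 4, 4, 4, 10]


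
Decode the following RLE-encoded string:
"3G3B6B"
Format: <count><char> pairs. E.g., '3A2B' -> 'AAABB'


Expanding each <count><char> pair:
  3G -> 'GGG'
  3B -> 'BBB'
  6B -> 'BBBBBB'

Decoded = GGGBBBBBBBBB


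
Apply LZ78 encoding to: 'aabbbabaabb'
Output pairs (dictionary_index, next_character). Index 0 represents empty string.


LZ78 encoding steps:
Dictionary: {0: ''}
Step 1: w='' (idx 0), next='a' -> output (0, 'a'), add 'a' as idx 1
Step 2: w='a' (idx 1), next='b' -> output (1, 'b'), add 'ab' as idx 2
Step 3: w='' (idx 0), next='b' -> output (0, 'b'), add 'b' as idx 3
Step 4: w='b' (idx 3), next='a' -> output (3, 'a'), add 'ba' as idx 4
Step 5: w='ba' (idx 4), next='a' -> output (4, 'a'), add 'baa' as idx 5
Step 6: w='b' (idx 3), next='b' -> output (3, 'b'), add 'bb' as idx 6


Encoded: [(0, 'a'), (1, 'b'), (0, 'b'), (3, 'a'), (4, 'a'), (3, 'b')]


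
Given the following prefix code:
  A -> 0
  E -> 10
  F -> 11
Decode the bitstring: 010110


Decoding step by step:
Bits 0 -> A
Bits 10 -> E
Bits 11 -> F
Bits 0 -> A


Decoded message: AEFA


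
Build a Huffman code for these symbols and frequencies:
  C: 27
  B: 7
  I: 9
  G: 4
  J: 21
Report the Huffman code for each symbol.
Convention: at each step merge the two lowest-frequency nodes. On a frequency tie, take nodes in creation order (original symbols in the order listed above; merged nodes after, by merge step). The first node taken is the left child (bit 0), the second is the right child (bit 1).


Huffman tree construction:
Step 1: Merge G(4) + B(7) = 11
Step 2: Merge I(9) + (G+B)(11) = 20
Step 3: Merge (I+(G+B))(20) + J(21) = 41
Step 4: Merge C(27) + ((I+(G+B))+J)(41) = 68
Read each symbol's code off the tree from the root (left child = 0, right child = 1).

Codes:
  C: 0 (length 1)
  B: 1011 (length 4)
  I: 100 (length 3)
  G: 1010 (length 4)
  J: 11 (length 2)
Average code length: 140/68 = 2.0588 bits/symbol


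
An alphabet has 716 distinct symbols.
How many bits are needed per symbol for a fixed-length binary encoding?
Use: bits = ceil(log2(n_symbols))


log2(716) = 9.4838
Bracket: 2^9 = 512 < 716 <= 2^10 = 1024
So ceil(log2(716)) = 10

bits = ceil(log2(716)) = ceil(9.4838) = 10 bits


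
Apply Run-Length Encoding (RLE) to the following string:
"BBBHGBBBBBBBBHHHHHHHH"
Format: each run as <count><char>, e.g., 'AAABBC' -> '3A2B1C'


Scanning runs left to right:
  i=0: run of 'B' x 3 -> '3B'
  i=3: run of 'H' x 1 -> '1H'
  i=4: run of 'G' x 1 -> '1G'
  i=5: run of 'B' x 8 -> '8B'
  i=13: run of 'H' x 8 -> '8H'

RLE = 3B1H1G8B8H


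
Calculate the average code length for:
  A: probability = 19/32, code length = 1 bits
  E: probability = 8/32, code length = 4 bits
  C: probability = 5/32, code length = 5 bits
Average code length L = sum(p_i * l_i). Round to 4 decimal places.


Weighted contributions p_i * l_i:
  A: (19/32) * 1 = 19/32
  E: (8/32) * 4 = 32/32
  C: (5/32) * 5 = 25/32
Sum = (19 + 32 + 25)/32 = 76/32

L = 76/32 = 2.3750 bits/symbol


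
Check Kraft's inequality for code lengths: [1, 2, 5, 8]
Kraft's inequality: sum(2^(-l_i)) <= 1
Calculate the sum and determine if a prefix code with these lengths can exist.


Sum = 2^(-1) + 2^(-2) + 2^(-5) + 2^(-8)
    = 0.5 + 0.25 + 0.03125 + 0.00390625
    = 201/256 = 0.78515625
Since 0.78515625 <= 1, Kraft's inequality IS satisfied.
A prefix code with these lengths CAN exist.

Kraft sum = 0.78515625. Satisfied.


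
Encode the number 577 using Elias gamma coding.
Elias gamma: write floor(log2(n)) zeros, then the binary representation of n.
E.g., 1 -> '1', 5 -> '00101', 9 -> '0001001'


num_bits = floor(log2(577)) + 1 = 10
leading_zeros = num_bits - 1 = 9
binary(577) = 1001000001

Elias gamma(577) = '000000000' + '1001000001' = 0000000001001000001 (19 bits)


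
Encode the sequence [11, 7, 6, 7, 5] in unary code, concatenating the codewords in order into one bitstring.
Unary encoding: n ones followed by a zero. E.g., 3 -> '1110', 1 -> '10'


Encode each number as n ones followed by a terminating 0:
  11 -> 111111111110 (12 bits)
  7 -> 11111110 (8 bits)
  6 -> 1111110 (7 bits)
  7 -> 11111110 (8 bits)
  5 -> 111110 (6 bits)
Total length = 12 + 8 + 7 + 8 + 6 = 41 bits.

Unary([11, 7, 6, 7, 5]) = 11111111111011111110111111011111110111110 (41 bits)


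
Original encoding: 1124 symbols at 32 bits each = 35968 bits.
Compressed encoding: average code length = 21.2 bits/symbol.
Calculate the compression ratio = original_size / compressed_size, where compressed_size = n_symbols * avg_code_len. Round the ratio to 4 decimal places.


original_size = n_symbols * orig_bits = 1124 * 32 = 35968 bits
compressed_size = n_symbols * avg_code_len = 1124 * 21.2 = 23828.8 bits
ratio = original_size / compressed_size = 35968 / 23828.8 = 1.5094

Compression ratio = 1.5094


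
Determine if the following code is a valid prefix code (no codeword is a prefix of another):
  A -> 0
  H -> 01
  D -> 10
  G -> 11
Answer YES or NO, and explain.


Checking each pair (does one codeword prefix another?):
  A='0' vs H='01': prefix -- VIOLATION

NO -- this is NOT a valid prefix code. A (0) is a prefix of H (01).


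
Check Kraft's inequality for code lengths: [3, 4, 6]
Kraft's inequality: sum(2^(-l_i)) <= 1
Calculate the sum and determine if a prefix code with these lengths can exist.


Sum = 2^(-3) + 2^(-4) + 2^(-6)
    = 0.125 + 0.0625 + 0.015625
    = 13/64 = 0.203125
Since 0.203125 <= 1, Kraft's inequality IS satisfied.
A prefix code with these lengths CAN exist.

Kraft sum = 0.203125. Satisfied.


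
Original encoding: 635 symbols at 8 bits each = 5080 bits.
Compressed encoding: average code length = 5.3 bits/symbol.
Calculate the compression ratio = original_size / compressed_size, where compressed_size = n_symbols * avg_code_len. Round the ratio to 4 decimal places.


original_size = n_symbols * orig_bits = 635 * 8 = 5080 bits
compressed_size = n_symbols * avg_code_len = 635 * 5.3 = 3365.5 bits
ratio = original_size / compressed_size = 5080 / 3365.5 = 1.5094

Compression ratio = 1.5094


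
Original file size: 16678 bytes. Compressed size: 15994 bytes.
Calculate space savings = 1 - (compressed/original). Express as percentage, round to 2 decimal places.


ratio = compressed/original = 15994/16678 = 0.958988
savings = 1 - ratio = 1 - 0.958988 = 0.041012
as a percentage: 0.041012 * 100 = 4.1%

Space savings = 1 - 15994/16678 = 4.1%


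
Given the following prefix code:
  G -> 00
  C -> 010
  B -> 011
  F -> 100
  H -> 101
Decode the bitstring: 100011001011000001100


Decoding step by step:
Bits 100 -> F
Bits 011 -> B
Bits 00 -> G
Bits 101 -> H
Bits 100 -> F
Bits 00 -> G
Bits 011 -> B
Bits 00 -> G


Decoded message: FBGHFGBG


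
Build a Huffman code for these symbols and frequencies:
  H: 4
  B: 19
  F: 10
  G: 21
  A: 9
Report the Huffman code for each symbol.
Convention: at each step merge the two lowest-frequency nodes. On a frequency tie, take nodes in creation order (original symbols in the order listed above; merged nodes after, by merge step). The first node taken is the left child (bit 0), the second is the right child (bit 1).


Huffman tree construction:
Step 1: Merge H(4) + A(9) = 13
Step 2: Merge F(10) + (H+A)(13) = 23
Step 3: Merge B(19) + G(21) = 40
Step 4: Merge (F+(H+A))(23) + (B+G)(40) = 63
Read each symbol's code off the tree from the root (left child = 0, right child = 1).

Codes:
  H: 010 (length 3)
  B: 10 (length 2)
  F: 00 (length 2)
  G: 11 (length 2)
  A: 011 (length 3)
Average code length: 139/63 = 2.2063 bits/symbol


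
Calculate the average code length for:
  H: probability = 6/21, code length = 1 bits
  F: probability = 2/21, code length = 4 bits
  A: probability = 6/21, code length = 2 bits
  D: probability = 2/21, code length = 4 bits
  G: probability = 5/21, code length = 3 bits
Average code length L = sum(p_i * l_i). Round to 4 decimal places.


Weighted contributions p_i * l_i:
  H: (6/21) * 1 = 6/21
  F: (2/21) * 4 = 8/21
  A: (6/21) * 2 = 12/21
  D: (2/21) * 4 = 8/21
  G: (5/21) * 3 = 15/21
Sum = (6 + 8 + 12 + 8 + 15)/21 = 49/21

L = 49/21 = 2.3333 bits/symbol


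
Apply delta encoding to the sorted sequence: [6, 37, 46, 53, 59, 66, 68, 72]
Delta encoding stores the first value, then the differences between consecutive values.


First value: 6
Deltas:
  37 - 6 = 31
  46 - 37 = 9
  53 - 46 = 7
  59 - 53 = 6
  66 - 59 = 7
  68 - 66 = 2
  72 - 68 = 4


Delta encoded: [6, 31, 9, 7, 6, 7, 2, 4]


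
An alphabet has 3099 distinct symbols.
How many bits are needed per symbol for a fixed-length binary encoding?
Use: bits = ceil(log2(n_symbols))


log2(3099) = 11.5976
Bracket: 2^11 = 2048 < 3099 <= 2^12 = 4096
So ceil(log2(3099)) = 12

bits = ceil(log2(3099)) = ceil(11.5976) = 12 bits


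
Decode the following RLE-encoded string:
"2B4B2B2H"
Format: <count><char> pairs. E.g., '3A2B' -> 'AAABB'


Expanding each <count><char> pair:
  2B -> 'BB'
  4B -> 'BBBB'
  2B -> 'BB'
  2H -> 'HH'

Decoded = BBBBBBBBHH


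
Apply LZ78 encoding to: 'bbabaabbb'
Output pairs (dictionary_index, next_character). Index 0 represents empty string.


LZ78 encoding steps:
Dictionary: {0: ''}
Step 1: w='' (idx 0), next='b' -> output (0, 'b'), add 'b' as idx 1
Step 2: w='b' (idx 1), next='a' -> output (1, 'a'), add 'ba' as idx 2
Step 3: w='ba' (idx 2), next='a' -> output (2, 'a'), add 'baa' as idx 3
Step 4: w='b' (idx 1), next='b' -> output (1, 'b'), add 'bb' as idx 4
Step 5: w='b' (idx 1), end of input -> output (1, '')


Encoded: [(0, 'b'), (1, 'a'), (2, 'a'), (1, 'b'), (1, '')]


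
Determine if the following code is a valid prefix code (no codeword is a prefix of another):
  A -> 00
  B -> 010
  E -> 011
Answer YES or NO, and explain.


Checking each pair (does one codeword prefix another?):
  A='00' vs B='010': no prefix
  A='00' vs E='011': no prefix
  B='010' vs A='00': no prefix
  B='010' vs E='011': no prefix
  E='011' vs A='00': no prefix
  E='011' vs B='010': no prefix
No violation found over all pairs.

YES -- this is a valid prefix code. No codeword is a prefix of any other codeword.


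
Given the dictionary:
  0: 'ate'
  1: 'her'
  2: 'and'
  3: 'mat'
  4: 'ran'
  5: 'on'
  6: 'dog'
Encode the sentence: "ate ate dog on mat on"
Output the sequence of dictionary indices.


Look up each word in the dictionary:
  'ate' -> 0
  'ate' -> 0
  'dog' -> 6
  'on' -> 5
  'mat' -> 3
  'on' -> 5

Encoded: [0, 0, 6, 5, 3, 5]


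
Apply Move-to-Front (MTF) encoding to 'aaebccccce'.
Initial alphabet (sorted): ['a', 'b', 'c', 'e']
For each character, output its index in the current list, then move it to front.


MTF encoding:
'a': index 0 in ['a', 'b', 'c', 'e'] -> ['a', 'b', 'c', 'e']
'a': index 0 in ['a', 'b', 'c', 'e'] -> ['a', 'b', 'c', 'e']
'e': index 3 in ['a', 'b', 'c', 'e'] -> ['e', 'a', 'b', 'c']
'b': index 2 in ['e', 'a', 'b', 'c'] -> ['b', 'e', 'a', 'c']
'c': index 3 in ['b', 'e', 'a', 'c'] -> ['c', 'b', 'e', 'a']
'c': index 0 in ['c', 'b', 'e', 'a'] -> ['c', 'b', 'e', 'a']
'c': index 0 in ['c', 'b', 'e', 'a'] -> ['c', 'b', 'e', 'a']
'c': index 0 in ['c', 'b', 'e', 'a'] -> ['c', 'b', 'e', 'a']
'c': index 0 in ['c', 'b', 'e', 'a'] -> ['c', 'b', 'e', 'a']
'e': index 2 in ['c', 'b', 'e', 'a'] -> ['e', 'c', 'b', 'a']


Output: [0, 0, 3, 2, 3, 0, 0, 0, 0, 2]


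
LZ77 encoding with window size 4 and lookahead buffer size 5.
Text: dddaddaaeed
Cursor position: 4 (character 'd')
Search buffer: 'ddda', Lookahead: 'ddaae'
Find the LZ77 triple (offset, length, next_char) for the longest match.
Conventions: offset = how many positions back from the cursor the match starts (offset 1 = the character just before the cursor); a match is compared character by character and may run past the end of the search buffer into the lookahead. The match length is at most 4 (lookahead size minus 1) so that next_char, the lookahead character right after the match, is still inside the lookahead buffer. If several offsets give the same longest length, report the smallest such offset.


Try each offset into the search buffer:
  offset=1 (pos 3, char 'a'): match length 0
  offset=2 (pos 2, char 'd'): match length 1
  offset=3 (pos 1, char 'd'): match length 3
  offset=4 (pos 0, char 'd'): match length 2
Longest match has length 3 at offset 3.
next_char = character at position 4 + 3 = 7 -> 'a'

Best match: offset=3, length=3 (matching 'dda' starting at position 1)
LZ77 triple: (3, 3, 'a')


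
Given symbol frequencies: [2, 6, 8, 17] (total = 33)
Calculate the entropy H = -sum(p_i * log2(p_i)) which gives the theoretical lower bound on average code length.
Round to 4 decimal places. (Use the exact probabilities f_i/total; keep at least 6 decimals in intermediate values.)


Per-symbol terms -p_i * log2(p_i) with p_i = f_i/33:
  p = 2/33 = 0.060606: log2(p) = -4.044394, -p*log2(p) = 0.245115
  p = 6/33 = 0.181818: log2(p) = -2.459432, -p*log2(p) = 0.447169
  p = 8/33 = 0.242424: log2(p) = -2.044394, -p*log2(p) = 0.495611
  p = 17/33 = 0.515152: log2(p) = -0.956931, -p*log2(p) = 0.492965
H = 0.245115 + 0.447169 + 0.495611 + 0.492965 = 1.680860

H = 1.6809 bits/symbol


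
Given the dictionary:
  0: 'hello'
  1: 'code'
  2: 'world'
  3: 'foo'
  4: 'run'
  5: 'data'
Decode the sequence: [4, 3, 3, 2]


Look up each index in the dictionary:
  4 -> 'run'
  3 -> 'foo'
  3 -> 'foo'
  2 -> 'world'

Decoded: "run foo foo world"


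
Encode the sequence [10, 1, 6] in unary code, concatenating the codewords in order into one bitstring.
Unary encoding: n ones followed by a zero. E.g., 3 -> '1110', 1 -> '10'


Encode each number as n ones followed by a terminating 0:
  10 -> 11111111110 (11 bits)
  1 -> 10 (2 bits)
  6 -> 1111110 (7 bits)
Total length = 11 + 2 + 7 = 20 bits.

Unary([10, 1, 6]) = 11111111110101111110 (20 bits)


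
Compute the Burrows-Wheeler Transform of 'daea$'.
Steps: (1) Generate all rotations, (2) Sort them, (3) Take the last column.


Rotations (sorted):
  0: $daea -> last char: a
  1: a$dae -> last char: e
  2: aea$d -> last char: d
  3: daea$ -> last char: $
  4: ea$da -> last char: a


BWT = aed$a


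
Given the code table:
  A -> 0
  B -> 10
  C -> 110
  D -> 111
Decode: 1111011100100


Decoding:
111 -> D
10 -> B
111 -> D
0 -> A
0 -> A
10 -> B
0 -> A


Result: DBDAABA


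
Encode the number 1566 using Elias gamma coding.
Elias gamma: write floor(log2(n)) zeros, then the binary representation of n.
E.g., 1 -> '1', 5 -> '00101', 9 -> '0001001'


num_bits = floor(log2(1566)) + 1 = 11
leading_zeros = num_bits - 1 = 10
binary(1566) = 11000011110

Elias gamma(1566) = '0000000000' + '11000011110' = 000000000011000011110 (21 bits)


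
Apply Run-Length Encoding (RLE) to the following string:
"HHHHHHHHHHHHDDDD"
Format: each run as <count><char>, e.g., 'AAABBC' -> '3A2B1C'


Scanning runs left to right:
  i=0: run of 'H' x 12 -> '12H'
  i=12: run of 'D' x 4 -> '4D'

RLE = 12H4D


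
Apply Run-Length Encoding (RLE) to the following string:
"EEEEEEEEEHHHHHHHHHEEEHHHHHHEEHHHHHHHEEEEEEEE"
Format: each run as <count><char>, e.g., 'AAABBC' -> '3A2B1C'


Scanning runs left to right:
  i=0: run of 'E' x 9 -> '9E'
  i=9: run of 'H' x 9 -> '9H'
  i=18: run of 'E' x 3 -> '3E'
  i=21: run of 'H' x 6 -> '6H'
  i=27: run of 'E' x 2 -> '2E'
  i=29: run of 'H' x 7 -> '7H'
  i=36: run of 'E' x 8 -> '8E'

RLE = 9E9H3E6H2E7H8E


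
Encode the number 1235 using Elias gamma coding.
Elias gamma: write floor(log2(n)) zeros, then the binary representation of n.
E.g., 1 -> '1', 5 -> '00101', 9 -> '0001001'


num_bits = floor(log2(1235)) + 1 = 11
leading_zeros = num_bits - 1 = 10
binary(1235) = 10011010011

Elias gamma(1235) = '0000000000' + '10011010011' = 000000000010011010011 (21 bits)


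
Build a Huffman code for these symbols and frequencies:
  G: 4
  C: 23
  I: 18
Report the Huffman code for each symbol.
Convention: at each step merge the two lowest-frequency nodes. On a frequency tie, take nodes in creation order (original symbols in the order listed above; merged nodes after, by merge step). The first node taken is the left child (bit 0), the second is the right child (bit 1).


Huffman tree construction:
Step 1: Merge G(4) + I(18) = 22
Step 2: Merge (G+I)(22) + C(23) = 45
Read each symbol's code off the tree from the root (left child = 0, right child = 1).

Codes:
  G: 00 (length 2)
  C: 1 (length 1)
  I: 01 (length 2)
Average code length: 67/45 = 1.4889 bits/symbol


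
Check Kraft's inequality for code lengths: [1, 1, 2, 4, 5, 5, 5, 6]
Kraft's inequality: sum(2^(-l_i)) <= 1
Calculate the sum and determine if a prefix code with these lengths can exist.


Sum = 2^(-1) + 2^(-1) + 2^(-2) + 2^(-4) + 2^(-5) + 2^(-5) + 2^(-5) + 2^(-6)
    = 0.5 + 0.5 + 0.25 + 0.0625 + 0.03125 + 0.03125 + 0.03125 + 0.015625
    = 91/64 = 1.421875
Since 1.421875 > 1, Kraft's inequality is NOT satisfied.
A prefix code with these lengths CANNOT exist.

Kraft sum = 1.421875. Not satisfied.


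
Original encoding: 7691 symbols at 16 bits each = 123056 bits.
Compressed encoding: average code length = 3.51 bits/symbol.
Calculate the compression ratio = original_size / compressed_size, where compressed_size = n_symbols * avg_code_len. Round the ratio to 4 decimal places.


original_size = n_symbols * orig_bits = 7691 * 16 = 123056 bits
compressed_size = n_symbols * avg_code_len = 7691 * 3.51 = 26995.41 bits
ratio = original_size / compressed_size = 123056 / 26995.41 = 4.5584

Compression ratio = 4.5584


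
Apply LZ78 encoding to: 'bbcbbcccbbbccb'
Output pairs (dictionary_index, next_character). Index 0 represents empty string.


LZ78 encoding steps:
Dictionary: {0: ''}
Step 1: w='' (idx 0), next='b' -> output (0, 'b'), add 'b' as idx 1
Step 2: w='b' (idx 1), next='c' -> output (1, 'c'), add 'bc' as idx 2
Step 3: w='b' (idx 1), next='b' -> output (1, 'b'), add 'bb' as idx 3
Step 4: w='' (idx 0), next='c' -> output (0, 'c'), add 'c' as idx 4
Step 5: w='c' (idx 4), next='c' -> output (4, 'c'), add 'cc' as idx 5
Step 6: w='bb' (idx 3), next='b' -> output (3, 'b'), add 'bbb' as idx 6
Step 7: w='cc' (idx 5), next='b' -> output (5, 'b'), add 'ccb' as idx 7


Encoded: [(0, 'b'), (1, 'c'), (1, 'b'), (0, 'c'), (4, 'c'), (3, 'b'), (5, 'b')]


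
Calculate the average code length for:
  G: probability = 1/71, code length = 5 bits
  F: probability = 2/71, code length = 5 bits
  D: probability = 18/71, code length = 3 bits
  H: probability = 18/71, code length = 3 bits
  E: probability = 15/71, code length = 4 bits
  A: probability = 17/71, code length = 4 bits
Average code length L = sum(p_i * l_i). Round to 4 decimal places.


Weighted contributions p_i * l_i:
  G: (1/71) * 5 = 5/71
  F: (2/71) * 5 = 10/71
  D: (18/71) * 3 = 54/71
  H: (18/71) * 3 = 54/71
  E: (15/71) * 4 = 60/71
  A: (17/71) * 4 = 68/71
Sum = (5 + 10 + 54 + 54 + 60 + 68)/71 = 251/71

L = 251/71 = 3.5352 bits/symbol


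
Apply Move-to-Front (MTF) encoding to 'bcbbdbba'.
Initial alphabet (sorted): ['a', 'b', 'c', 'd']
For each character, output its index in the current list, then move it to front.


MTF encoding:
'b': index 1 in ['a', 'b', 'c', 'd'] -> ['b', 'a', 'c', 'd']
'c': index 2 in ['b', 'a', 'c', 'd'] -> ['c', 'b', 'a', 'd']
'b': index 1 in ['c', 'b', 'a', 'd'] -> ['b', 'c', 'a', 'd']
'b': index 0 in ['b', 'c', 'a', 'd'] -> ['b', 'c', 'a', 'd']
'd': index 3 in ['b', 'c', 'a', 'd'] -> ['d', 'b', 'c', 'a']
'b': index 1 in ['d', 'b', 'c', 'a'] -> ['b', 'd', 'c', 'a']
'b': index 0 in ['b', 'd', 'c', 'a'] -> ['b', 'd', 'c', 'a']
'a': index 3 in ['b', 'd', 'c', 'a'] -> ['a', 'b', 'd', 'c']


Output: [1, 2, 1, 0, 3, 1, 0, 3]


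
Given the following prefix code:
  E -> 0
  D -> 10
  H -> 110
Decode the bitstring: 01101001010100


Decoding step by step:
Bits 0 -> E
Bits 110 -> H
Bits 10 -> D
Bits 0 -> E
Bits 10 -> D
Bits 10 -> D
Bits 10 -> D
Bits 0 -> E


Decoded message: EHDEDDDE


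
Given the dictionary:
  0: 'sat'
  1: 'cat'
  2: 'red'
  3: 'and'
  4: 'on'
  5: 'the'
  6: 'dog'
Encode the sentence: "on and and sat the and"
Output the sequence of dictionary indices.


Look up each word in the dictionary:
  'on' -> 4
  'and' -> 3
  'and' -> 3
  'sat' -> 0
  'the' -> 5
  'and' -> 3

Encoded: [4, 3, 3, 0, 5, 3]


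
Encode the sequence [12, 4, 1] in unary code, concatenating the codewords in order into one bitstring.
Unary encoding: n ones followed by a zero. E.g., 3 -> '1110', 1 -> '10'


Encode each number as n ones followed by a terminating 0:
  12 -> 1111111111110 (13 bits)
  4 -> 11110 (5 bits)
  1 -> 10 (2 bits)
Total length = 13 + 5 + 2 = 20 bits.

Unary([12, 4, 1]) = 11111111111101111010 (20 bits)


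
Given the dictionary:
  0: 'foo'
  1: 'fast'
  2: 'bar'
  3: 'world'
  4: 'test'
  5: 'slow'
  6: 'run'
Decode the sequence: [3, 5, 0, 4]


Look up each index in the dictionary:
  3 -> 'world'
  5 -> 'slow'
  0 -> 'foo'
  4 -> 'test'

Decoded: "world slow foo test"


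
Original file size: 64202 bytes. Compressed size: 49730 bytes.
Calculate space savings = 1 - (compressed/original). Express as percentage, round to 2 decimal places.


ratio = compressed/original = 49730/64202 = 0.774586
savings = 1 - ratio = 1 - 0.774586 = 0.225414
as a percentage: 0.225414 * 100 = 22.54%

Space savings = 1 - 49730/64202 = 22.54%


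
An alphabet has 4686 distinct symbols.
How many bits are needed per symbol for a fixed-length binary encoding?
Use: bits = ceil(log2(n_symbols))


log2(4686) = 12.1941
Bracket: 2^12 = 4096 < 4686 <= 2^13 = 8192
So ceil(log2(4686)) = 13

bits = ceil(log2(4686)) = ceil(12.1941) = 13 bits


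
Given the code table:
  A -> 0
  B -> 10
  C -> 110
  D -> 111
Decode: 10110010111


Decoding:
10 -> B
110 -> C
0 -> A
10 -> B
111 -> D


Result: BCABD


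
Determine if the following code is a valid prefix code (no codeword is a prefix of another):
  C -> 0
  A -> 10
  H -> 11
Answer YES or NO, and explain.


Checking each pair (does one codeword prefix another?):
  C='0' vs A='10': no prefix
  C='0' vs H='11': no prefix
  A='10' vs C='0': no prefix
  A='10' vs H='11': no prefix
  H='11' vs C='0': no prefix
  H='11' vs A='10': no prefix
No violation found over all pairs.

YES -- this is a valid prefix code. No codeword is a prefix of any other codeword.


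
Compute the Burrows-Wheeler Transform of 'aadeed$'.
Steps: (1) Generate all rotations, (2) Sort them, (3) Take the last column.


Rotations (sorted):
  0: $aadeed -> last char: d
  1: aadeed$ -> last char: $
  2: adeed$a -> last char: a
  3: d$aadee -> last char: e
  4: deed$aa -> last char: a
  5: ed$aade -> last char: e
  6: eed$aad -> last char: d


BWT = d$aeaed


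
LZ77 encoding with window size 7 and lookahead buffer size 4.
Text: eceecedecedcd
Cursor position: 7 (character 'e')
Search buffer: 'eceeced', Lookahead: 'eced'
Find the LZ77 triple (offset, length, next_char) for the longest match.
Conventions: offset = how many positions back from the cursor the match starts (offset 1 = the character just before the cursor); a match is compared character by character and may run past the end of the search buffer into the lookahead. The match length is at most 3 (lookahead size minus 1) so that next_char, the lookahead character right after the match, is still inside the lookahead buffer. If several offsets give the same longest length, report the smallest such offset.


Try each offset into the search buffer:
  offset=1 (pos 6, char 'd'): match length 0
  offset=2 (pos 5, char 'e'): match length 1
  offset=3 (pos 4, char 'c'): match length 0
  offset=4 (pos 3, char 'e'): match length 3
  offset=5 (pos 2, char 'e'): match length 1
  offset=6 (pos 1, char 'c'): match length 0
  offset=7 (pos 0, char 'e'): match length 3
Longest match has length 3, found at offsets 4, 7; take the smallest, offset 4.
next_char = character at position 7 + 3 = 10 -> 'd'

Best match: offset=4, length=3 (matching 'ece' starting at position 3)
LZ77 triple: (4, 3, 'd')


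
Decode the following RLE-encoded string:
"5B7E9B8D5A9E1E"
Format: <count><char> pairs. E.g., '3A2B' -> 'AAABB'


Expanding each <count><char> pair:
  5B -> 'BBBBB'
  7E -> 'EEEEEEE'
  9B -> 'BBBBBBBBB'
  8D -> 'DDDDDDDD'
  5A -> 'AAAAA'
  9E -> 'EEEEEEEEE'
  1E -> 'E'

Decoded = BBBBBEEEEEEEBBBBBBBBBDDDDDDDDAAAAAEEEEEEEEEE


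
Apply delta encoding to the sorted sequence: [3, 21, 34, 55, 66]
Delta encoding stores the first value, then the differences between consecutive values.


First value: 3
Deltas:
  21 - 3 = 18
  34 - 21 = 13
  55 - 34 = 21
  66 - 55 = 11


Delta encoded: [3, 18, 13, 21, 11]


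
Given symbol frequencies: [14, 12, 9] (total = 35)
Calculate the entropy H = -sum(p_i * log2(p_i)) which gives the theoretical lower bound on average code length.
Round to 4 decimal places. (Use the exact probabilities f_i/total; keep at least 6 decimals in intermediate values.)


Per-symbol terms -p_i * log2(p_i) with p_i = f_i/35:
  p = 14/35 = 0.400000: log2(p) = -1.321928, -p*log2(p) = 0.528771
  p = 12/35 = 0.342857: log2(p) = -1.544321, -p*log2(p) = 0.529481
  p = 9/35 = 0.257143: log2(p) = -1.959358, -p*log2(p) = 0.503835
H = 0.528771 + 0.529481 + 0.503835 = 1.562087

H = 1.5621 bits/symbol


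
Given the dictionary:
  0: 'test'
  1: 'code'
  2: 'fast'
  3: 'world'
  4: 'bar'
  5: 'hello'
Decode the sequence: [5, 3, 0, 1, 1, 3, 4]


Look up each index in the dictionary:
  5 -> 'hello'
  3 -> 'world'
  0 -> 'test'
  1 -> 'code'
  1 -> 'code'
  3 -> 'world'
  4 -> 'bar'

Decoded: "hello world test code code world bar"


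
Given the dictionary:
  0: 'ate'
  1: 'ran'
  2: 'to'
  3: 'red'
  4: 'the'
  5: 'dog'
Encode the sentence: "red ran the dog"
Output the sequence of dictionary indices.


Look up each word in the dictionary:
  'red' -> 3
  'ran' -> 1
  'the' -> 4
  'dog' -> 5

Encoded: [3, 1, 4, 5]


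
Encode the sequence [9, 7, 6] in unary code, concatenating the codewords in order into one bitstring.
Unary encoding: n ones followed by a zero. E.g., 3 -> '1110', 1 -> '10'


Encode each number as n ones followed by a terminating 0:
  9 -> 1111111110 (10 bits)
  7 -> 11111110 (8 bits)
  6 -> 1111110 (7 bits)
Total length = 10 + 8 + 7 = 25 bits.

Unary([9, 7, 6]) = 1111111110111111101111110 (25 bits)


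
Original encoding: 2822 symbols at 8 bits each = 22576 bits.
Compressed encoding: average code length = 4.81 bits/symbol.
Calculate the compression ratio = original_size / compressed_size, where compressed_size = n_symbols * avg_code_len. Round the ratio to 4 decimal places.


original_size = n_symbols * orig_bits = 2822 * 8 = 22576 bits
compressed_size = n_symbols * avg_code_len = 2822 * 4.81 = 13573.82 bits
ratio = original_size / compressed_size = 22576 / 13573.82 = 1.6632

Compression ratio = 1.6632


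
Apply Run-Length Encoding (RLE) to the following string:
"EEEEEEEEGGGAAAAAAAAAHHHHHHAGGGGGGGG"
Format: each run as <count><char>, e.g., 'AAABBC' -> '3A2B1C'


Scanning runs left to right:
  i=0: run of 'E' x 8 -> '8E'
  i=8: run of 'G' x 3 -> '3G'
  i=11: run of 'A' x 9 -> '9A'
  i=20: run of 'H' x 6 -> '6H'
  i=26: run of 'A' x 1 -> '1A'
  i=27: run of 'G' x 8 -> '8G'

RLE = 8E3G9A6H1A8G


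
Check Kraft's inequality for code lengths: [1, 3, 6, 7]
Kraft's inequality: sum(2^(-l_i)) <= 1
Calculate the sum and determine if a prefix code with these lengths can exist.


Sum = 2^(-1) + 2^(-3) + 2^(-6) + 2^(-7)
    = 0.5 + 0.125 + 0.015625 + 0.0078125
    = 83/128 = 0.6484375
Since 0.6484375 <= 1, Kraft's inequality IS satisfied.
A prefix code with these lengths CAN exist.

Kraft sum = 0.6484375. Satisfied.


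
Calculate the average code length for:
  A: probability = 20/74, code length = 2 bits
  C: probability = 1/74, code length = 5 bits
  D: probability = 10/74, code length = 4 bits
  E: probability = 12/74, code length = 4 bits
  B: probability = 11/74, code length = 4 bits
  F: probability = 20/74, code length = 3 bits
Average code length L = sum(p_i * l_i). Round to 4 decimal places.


Weighted contributions p_i * l_i:
  A: (20/74) * 2 = 40/74
  C: (1/74) * 5 = 5/74
  D: (10/74) * 4 = 40/74
  E: (12/74) * 4 = 48/74
  B: (11/74) * 4 = 44/74
  F: (20/74) * 3 = 60/74
Sum = (40 + 5 + 40 + 48 + 44 + 60)/74 = 237/74

L = 237/74 = 3.2027 bits/symbol


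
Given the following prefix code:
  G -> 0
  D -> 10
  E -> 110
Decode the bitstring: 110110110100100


Decoding step by step:
Bits 110 -> E
Bits 110 -> E
Bits 110 -> E
Bits 10 -> D
Bits 0 -> G
Bits 10 -> D
Bits 0 -> G


Decoded message: EEEDGDG


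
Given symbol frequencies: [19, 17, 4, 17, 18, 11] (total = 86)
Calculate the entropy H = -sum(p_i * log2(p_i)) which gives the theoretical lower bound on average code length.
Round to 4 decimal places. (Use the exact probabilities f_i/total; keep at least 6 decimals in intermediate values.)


Per-symbol terms -p_i * log2(p_i) with p_i = f_i/86:
  p = 19/86 = 0.220930: log2(p) = -2.178337, -p*log2(p) = 0.481261
  p = 17/86 = 0.197674: log2(p) = -2.338802, -p*log2(p) = 0.462321
  p = 4/86 = 0.046512: log2(p) = -4.426265, -p*log2(p) = 0.205873
  p = 17/86 = 0.197674: log2(p) = -2.338802, -p*log2(p) = 0.462321
  p = 18/86 = 0.209302: log2(p) = -2.256340, -p*log2(p) = 0.472257
  p = 11/86 = 0.127907: log2(p) = -2.966833, -p*log2(p) = 0.379479
H = 0.481261 + 0.462321 + 0.205873 + 0.462321 + 0.472257 + 0.379479 = 2.463512

H = 2.4635 bits/symbol


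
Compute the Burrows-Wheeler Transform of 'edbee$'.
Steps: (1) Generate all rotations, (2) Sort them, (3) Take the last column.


Rotations (sorted):
  0: $edbee -> last char: e
  1: bee$ed -> last char: d
  2: dbee$e -> last char: e
  3: e$edbe -> last char: e
  4: edbee$ -> last char: $
  5: ee$edb -> last char: b


BWT = edee$b


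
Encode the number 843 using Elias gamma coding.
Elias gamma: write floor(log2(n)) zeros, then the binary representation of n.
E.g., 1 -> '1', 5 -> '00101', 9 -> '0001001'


num_bits = floor(log2(843)) + 1 = 10
leading_zeros = num_bits - 1 = 9
binary(843) = 1101001011

Elias gamma(843) = '000000000' + '1101001011' = 0000000001101001011 (19 bits)


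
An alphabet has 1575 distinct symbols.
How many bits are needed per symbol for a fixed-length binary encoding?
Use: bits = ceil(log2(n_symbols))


log2(1575) = 10.6211
Bracket: 2^10 = 1024 < 1575 <= 2^11 = 2048
So ceil(log2(1575)) = 11

bits = ceil(log2(1575)) = ceil(10.6211) = 11 bits


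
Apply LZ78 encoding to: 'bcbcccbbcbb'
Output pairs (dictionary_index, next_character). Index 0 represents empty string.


LZ78 encoding steps:
Dictionary: {0: ''}
Step 1: w='' (idx 0), next='b' -> output (0, 'b'), add 'b' as idx 1
Step 2: w='' (idx 0), next='c' -> output (0, 'c'), add 'c' as idx 2
Step 3: w='b' (idx 1), next='c' -> output (1, 'c'), add 'bc' as idx 3
Step 4: w='c' (idx 2), next='c' -> output (2, 'c'), add 'cc' as idx 4
Step 5: w='b' (idx 1), next='b' -> output (1, 'b'), add 'bb' as idx 5
Step 6: w='c' (idx 2), next='b' -> output (2, 'b'), add 'cb' as idx 6
Step 7: w='b' (idx 1), end of input -> output (1, '')


Encoded: [(0, 'b'), (0, 'c'), (1, 'c'), (2, 'c'), (1, 'b'), (2, 'b'), (1, '')]


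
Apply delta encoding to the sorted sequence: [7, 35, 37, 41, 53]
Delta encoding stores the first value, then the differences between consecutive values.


First value: 7
Deltas:
  35 - 7 = 28
  37 - 35 = 2
  41 - 37 = 4
  53 - 41 = 12


Delta encoded: [7, 28, 2, 4, 12]


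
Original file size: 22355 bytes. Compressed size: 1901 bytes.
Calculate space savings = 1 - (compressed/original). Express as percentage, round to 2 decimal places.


ratio = compressed/original = 1901/22355 = 0.085037
savings = 1 - ratio = 1 - 0.085037 = 0.914963
as a percentage: 0.914963 * 100 = 91.5%

Space savings = 1 - 1901/22355 = 91.5%


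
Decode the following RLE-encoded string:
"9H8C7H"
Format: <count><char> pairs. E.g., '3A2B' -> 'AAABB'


Expanding each <count><char> pair:
  9H -> 'HHHHHHHHH'
  8C -> 'CCCCCCCC'
  7H -> 'HHHHHHH'

Decoded = HHHHHHHHHCCCCCCCCHHHHHHH


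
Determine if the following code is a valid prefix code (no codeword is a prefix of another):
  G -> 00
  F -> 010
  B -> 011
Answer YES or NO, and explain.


Checking each pair (does one codeword prefix another?):
  G='00' vs F='010': no prefix
  G='00' vs B='011': no prefix
  F='010' vs G='00': no prefix
  F='010' vs B='011': no prefix
  B='011' vs G='00': no prefix
  B='011' vs F='010': no prefix
No violation found over all pairs.

YES -- this is a valid prefix code. No codeword is a prefix of any other codeword.


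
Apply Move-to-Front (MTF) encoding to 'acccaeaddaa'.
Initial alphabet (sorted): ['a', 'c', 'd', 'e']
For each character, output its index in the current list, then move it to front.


MTF encoding:
'a': index 0 in ['a', 'c', 'd', 'e'] -> ['a', 'c', 'd', 'e']
'c': index 1 in ['a', 'c', 'd', 'e'] -> ['c', 'a', 'd', 'e']
'c': index 0 in ['c', 'a', 'd', 'e'] -> ['c', 'a', 'd', 'e']
'c': index 0 in ['c', 'a', 'd', 'e'] -> ['c', 'a', 'd', 'e']
'a': index 1 in ['c', 'a', 'd', 'e'] -> ['a', 'c', 'd', 'e']
'e': index 3 in ['a', 'c', 'd', 'e'] -> ['e', 'a', 'c', 'd']
'a': index 1 in ['e', 'a', 'c', 'd'] -> ['a', 'e', 'c', 'd']
'd': index 3 in ['a', 'e', 'c', 'd'] -> ['d', 'a', 'e', 'c']
'd': index 0 in ['d', 'a', 'e', 'c'] -> ['d', 'a', 'e', 'c']
'a': index 1 in ['d', 'a', 'e', 'c'] -> ['a', 'd', 'e', 'c']
'a': index 0 in ['a', 'd', 'e', 'c'] -> ['a', 'd', 'e', 'c']


Output: [0, 1, 0, 0, 1, 3, 1, 3, 0, 1, 0]


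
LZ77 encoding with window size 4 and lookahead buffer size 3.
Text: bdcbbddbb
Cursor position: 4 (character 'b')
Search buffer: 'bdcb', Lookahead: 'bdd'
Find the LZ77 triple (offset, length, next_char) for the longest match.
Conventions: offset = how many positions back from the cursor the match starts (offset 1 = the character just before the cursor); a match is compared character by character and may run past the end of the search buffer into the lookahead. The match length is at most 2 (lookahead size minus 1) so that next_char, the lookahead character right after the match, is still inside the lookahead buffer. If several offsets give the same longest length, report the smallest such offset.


Try each offset into the search buffer:
  offset=1 (pos 3, char 'b'): match length 1
  offset=2 (pos 2, char 'c'): match length 0
  offset=3 (pos 1, char 'd'): match length 0
  offset=4 (pos 0, char 'b'): match length 2
Longest match has length 2 at offset 4.
next_char = character at position 4 + 2 = 6 -> 'd'

Best match: offset=4, length=2 (matching 'bd' starting at position 0)
LZ77 triple: (4, 2, 'd')


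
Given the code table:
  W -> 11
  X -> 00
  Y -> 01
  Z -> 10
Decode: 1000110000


Decoding:
10 -> Z
00 -> X
11 -> W
00 -> X
00 -> X


Result: ZXWXX


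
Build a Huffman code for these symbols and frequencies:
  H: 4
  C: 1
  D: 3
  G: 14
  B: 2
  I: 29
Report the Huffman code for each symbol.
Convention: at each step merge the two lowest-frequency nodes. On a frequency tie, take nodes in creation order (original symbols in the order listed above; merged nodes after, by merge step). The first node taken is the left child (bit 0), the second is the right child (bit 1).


Huffman tree construction:
Step 1: Merge C(1) + B(2) = 3
Step 2: Merge D(3) + (C+B)(3) = 6
Step 3: Merge H(4) + (D+(C+B))(6) = 10
Step 4: Merge (H+(D+(C+B)))(10) + G(14) = 24
Step 5: Merge ((H+(D+(C+B)))+G)(24) + I(29) = 53
Read each symbol's code off the tree from the root (left child = 0, right child = 1).

Codes:
  H: 000 (length 3)
  C: 00110 (length 5)
  D: 0010 (length 4)
  G: 01 (length 2)
  B: 00111 (length 5)
  I: 1 (length 1)
Average code length: 96/53 = 1.8113 bits/symbol


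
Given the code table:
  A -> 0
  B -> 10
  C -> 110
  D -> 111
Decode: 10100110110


Decoding:
10 -> B
10 -> B
0 -> A
110 -> C
110 -> C


Result: BBACC


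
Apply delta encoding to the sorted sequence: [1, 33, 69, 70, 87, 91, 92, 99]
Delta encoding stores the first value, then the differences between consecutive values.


First value: 1
Deltas:
  33 - 1 = 32
  69 - 33 = 36
  70 - 69 = 1
  87 - 70 = 17
  91 - 87 = 4
  92 - 91 = 1
  99 - 92 = 7


Delta encoded: [1, 32, 36, 1, 17, 4, 1, 7]


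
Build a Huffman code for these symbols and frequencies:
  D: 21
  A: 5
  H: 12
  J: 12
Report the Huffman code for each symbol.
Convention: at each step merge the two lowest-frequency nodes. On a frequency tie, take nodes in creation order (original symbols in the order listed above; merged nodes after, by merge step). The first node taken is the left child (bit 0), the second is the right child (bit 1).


Huffman tree construction:
Step 1: Merge A(5) + H(12) = 17
Step 2: Merge J(12) + (A+H)(17) = 29
Step 3: Merge D(21) + (J+(A+H))(29) = 50
Read each symbol's code off the tree from the root (left child = 0, right child = 1).

Codes:
  D: 0 (length 1)
  A: 110 (length 3)
  H: 111 (length 3)
  J: 10 (length 2)
Average code length: 96/50 = 1.9200 bits/symbol


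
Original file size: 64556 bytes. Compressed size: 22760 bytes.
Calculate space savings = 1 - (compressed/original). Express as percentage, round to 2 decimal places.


ratio = compressed/original = 22760/64556 = 0.352562
savings = 1 - ratio = 1 - 0.352562 = 0.647438
as a percentage: 0.647438 * 100 = 64.74%

Space savings = 1 - 22760/64556 = 64.74%


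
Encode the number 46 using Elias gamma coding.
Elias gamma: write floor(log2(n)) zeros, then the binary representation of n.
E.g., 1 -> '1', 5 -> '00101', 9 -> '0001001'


num_bits = floor(log2(46)) + 1 = 6
leading_zeros = num_bits - 1 = 5
binary(46) = 101110

Elias gamma(46) = '00000' + '101110' = 00000101110 (11 bits)


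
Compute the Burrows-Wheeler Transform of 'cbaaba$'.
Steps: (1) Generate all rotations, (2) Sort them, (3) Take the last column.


Rotations (sorted):
  0: $cbaaba -> last char: a
  1: a$cbaab -> last char: b
  2: aaba$cb -> last char: b
  3: aba$cba -> last char: a
  4: ba$cbaa -> last char: a
  5: baaba$c -> last char: c
  6: cbaaba$ -> last char: $


BWT = abbaac$


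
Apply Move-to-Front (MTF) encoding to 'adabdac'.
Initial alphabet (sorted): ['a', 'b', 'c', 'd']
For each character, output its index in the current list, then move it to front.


MTF encoding:
'a': index 0 in ['a', 'b', 'c', 'd'] -> ['a', 'b', 'c', 'd']
'd': index 3 in ['a', 'b', 'c', 'd'] -> ['d', 'a', 'b', 'c']
'a': index 1 in ['d', 'a', 'b', 'c'] -> ['a', 'd', 'b', 'c']
'b': index 2 in ['a', 'd', 'b', 'c'] -> ['b', 'a', 'd', 'c']
'd': index 2 in ['b', 'a', 'd', 'c'] -> ['d', 'b', 'a', 'c']
'a': index 2 in ['d', 'b', 'a', 'c'] -> ['a', 'd', 'b', 'c']
'c': index 3 in ['a', 'd', 'b', 'c'] -> ['c', 'a', 'd', 'b']


Output: [0, 3, 1, 2, 2, 2, 3]


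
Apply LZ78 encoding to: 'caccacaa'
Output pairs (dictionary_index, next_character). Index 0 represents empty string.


LZ78 encoding steps:
Dictionary: {0: ''}
Step 1: w='' (idx 0), next='c' -> output (0, 'c'), add 'c' as idx 1
Step 2: w='' (idx 0), next='a' -> output (0, 'a'), add 'a' as idx 2
Step 3: w='c' (idx 1), next='c' -> output (1, 'c'), add 'cc' as idx 3
Step 4: w='a' (idx 2), next='c' -> output (2, 'c'), add 'ac' as idx 4
Step 5: w='a' (idx 2), next='a' -> output (2, 'a'), add 'aa' as idx 5


Encoded: [(0, 'c'), (0, 'a'), (1, 'c'), (2, 'c'), (2, 'a')]


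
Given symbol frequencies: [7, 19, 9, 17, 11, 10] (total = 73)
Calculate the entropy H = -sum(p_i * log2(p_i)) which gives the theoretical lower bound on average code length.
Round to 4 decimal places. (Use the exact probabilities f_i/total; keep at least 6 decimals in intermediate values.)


Per-symbol terms -p_i * log2(p_i) with p_i = f_i/73:
  p = 7/73 = 0.095890: log2(p) = -3.382470, -p*log2(p) = 0.324346
  p = 19/73 = 0.260274: log2(p) = -1.941897, -p*log2(p) = 0.505425
  p = 9/73 = 0.123288: log2(p) = -3.019900, -p*log2(p) = 0.372316
  p = 17/73 = 0.232877: log2(p) = -2.102362, -p*log2(p) = 0.489591
  p = 11/73 = 0.150685: log2(p) = -2.730393, -p*log2(p) = 0.411429
  p = 10/73 = 0.136986: log2(p) = -2.867896, -p*log2(p) = 0.392863
H = 0.324346 + 0.505425 + 0.372316 + 0.489591 + 0.411429 + 0.392863 = 2.495970

H = 2.496 bits/symbol
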